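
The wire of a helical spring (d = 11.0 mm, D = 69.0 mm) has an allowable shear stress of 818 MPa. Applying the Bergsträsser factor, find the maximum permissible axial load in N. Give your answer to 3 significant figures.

5050 N

C = D/d = 69.0/11.0 = 6.2727
K_B = (4C+2)/(4C−3) = 27.091/22.091 = 1.2263
τ_max = K·8FD/(πd³) → F_max = τ_allow·πd³/(8DK)
F_max = 818·π·11.0³/(8·69.0·1.2263) = 3.4204e+06/676.94 = 5052.8 N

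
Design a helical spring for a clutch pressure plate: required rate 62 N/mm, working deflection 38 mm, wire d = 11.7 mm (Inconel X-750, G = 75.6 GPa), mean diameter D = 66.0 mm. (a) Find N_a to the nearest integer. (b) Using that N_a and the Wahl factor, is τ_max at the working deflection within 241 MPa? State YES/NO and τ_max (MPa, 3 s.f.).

(a) 10 coils; (b) NO, τ_max = 312 MPa

N_a = Gd⁴/(8D³k) = (75.6×10³)(11.7⁴)/(8·66.0³·62) = 9.935 → N_a = 10
Actual rate k = Gd⁴/(8D³·10) = 61.595 N/mm
Working load F = kδ = 61.595·38 = 2340.6 N
C = 66.0/11.7 = 5.6410; K_W = (4C−1)/(4C−4)+0.615/C = 1.2706
τ_max = K_W·8FD/(πd³) = 1.2706·245.61 = 312.08 MPa
τ_max > 241 MPa → exceeds allowable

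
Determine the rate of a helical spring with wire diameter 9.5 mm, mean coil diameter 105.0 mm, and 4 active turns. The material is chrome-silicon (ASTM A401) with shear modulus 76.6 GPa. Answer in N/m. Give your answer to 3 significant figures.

k = Gd⁴/(8D³N_a) = (76.6×10³ × 9.5⁴) / (8 × 105.0³ × 4)
  = 6.23912e+08 / 3.7044e+07 = 16.842 N/mm = 16842 N/m

16800 N/m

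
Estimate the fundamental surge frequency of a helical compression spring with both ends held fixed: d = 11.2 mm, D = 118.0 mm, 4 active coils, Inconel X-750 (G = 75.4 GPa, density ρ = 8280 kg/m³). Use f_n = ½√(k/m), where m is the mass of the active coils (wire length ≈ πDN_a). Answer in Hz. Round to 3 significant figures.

k = Gd⁴/(8D³N_a) = (75.4×10³)(11.2⁴)/(8·118.0³·4) = 22.566 N/mm = 22566 N/m
Wire length L = πDN_a = π·118.0·4 = 1482.8 mm
m = ρ·(πd²/4)·L = 8280 × 98.52×10⁻⁶ m² × 1.4828 m = 1.2096 kg
f_n = ½√(k/m) = 0.5·√(22566/1.2096) = 0.5·√(18655) = 68.292 Hz

68.3 Hz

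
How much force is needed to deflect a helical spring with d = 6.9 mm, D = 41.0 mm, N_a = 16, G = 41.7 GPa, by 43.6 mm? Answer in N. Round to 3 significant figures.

k = Gd⁴/(8D³N_a) = (41.7×10³)(6.9⁴)/(8·41.0³·16) = 10.714 N/mm
F = k·δ = 10.714 × 43.6 = 467.15 N

467 N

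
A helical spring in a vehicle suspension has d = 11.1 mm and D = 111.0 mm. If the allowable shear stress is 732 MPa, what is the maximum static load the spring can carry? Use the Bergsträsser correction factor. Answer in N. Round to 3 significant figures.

C = D/d = 111.0/11.1 = 10.0000
K_B = (4C+2)/(4C−3) = 42.000/37.000 = 1.1351
τ_max = K·8FD/(πd³) → F_max = τ_allow·πd³/(8DK)
F_max = 732·π·11.1³/(8·111.0·1.1351) = 3.1451e+06/1008 = 3120.1 N

3120 N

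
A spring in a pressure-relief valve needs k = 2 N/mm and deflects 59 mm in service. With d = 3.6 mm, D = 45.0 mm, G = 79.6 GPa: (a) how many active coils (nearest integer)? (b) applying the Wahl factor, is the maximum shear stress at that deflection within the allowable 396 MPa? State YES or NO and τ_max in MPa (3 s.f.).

(a) 9 coils; (b) YES, τ_max = 329 MPa

N_a = Gd⁴/(8D³k) = (79.6×10³)(3.6⁴)/(8·45.0³·2) = 9.17 → N_a = 9
Actual rate k = Gd⁴/(8D³·9) = 2.0378 N/mm
Working load F = kδ = 2.0378·59 = 120.23 N
C = 45.0/3.6 = 12.5000; K_W = (4C−1)/(4C−4)+0.615/C = 1.1144
τ_max = K_W·8FD/(πd³) = 1.1144·295.29 = 329.08 MPa
τ_max ≤ 396 MPa → acceptable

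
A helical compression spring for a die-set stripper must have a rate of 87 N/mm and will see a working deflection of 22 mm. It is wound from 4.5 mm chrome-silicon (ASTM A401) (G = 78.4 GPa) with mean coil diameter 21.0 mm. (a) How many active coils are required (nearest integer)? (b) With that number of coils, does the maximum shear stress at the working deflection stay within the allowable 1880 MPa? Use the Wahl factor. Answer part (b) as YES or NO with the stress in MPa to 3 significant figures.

N_a = Gd⁴/(8D³k) = (78.4×10³)(4.5⁴)/(8·21.0³·87) = 4.988 → N_a = 5
Actual rate k = Gd⁴/(8D³·5) = 86.786 N/mm
Working load F = kδ = 86.786·22 = 1909.3 N
C = 21.0/4.5 = 4.6667; K_W = (4C−1)/(4C−4)+0.615/C = 1.3363
τ_max = K_W·8FD/(πd³) = 1.3363·1120.5 = 1497.3 MPa
τ_max ≤ 1880 MPa → acceptable

(a) 5 coils; (b) YES, τ_max = 1500 MPa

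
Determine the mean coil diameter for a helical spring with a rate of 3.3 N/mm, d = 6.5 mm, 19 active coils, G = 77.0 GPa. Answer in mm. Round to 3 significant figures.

65.0 mm

D = (Gd⁴/(8N_a·k))^(1/3) = (77.0×10³·6.5⁴/(8·19·3.3))^(1/3)
  = (274023)^(1/3) = 64.9525 mm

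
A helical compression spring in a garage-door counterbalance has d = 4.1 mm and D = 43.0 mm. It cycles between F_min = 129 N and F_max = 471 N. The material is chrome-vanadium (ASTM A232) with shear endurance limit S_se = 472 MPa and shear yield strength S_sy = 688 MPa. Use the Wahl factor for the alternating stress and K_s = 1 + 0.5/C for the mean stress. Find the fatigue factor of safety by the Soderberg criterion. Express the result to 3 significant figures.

0.724

C = D/d = 43.0/4.1 = 10.4878; K_W = (4C−1)/(4C−4)+0.615/C = 1.1377; K_s = 1+0.5/C = 1.0477
F_a = (F_max−F_min)/2 = 171 N; F_m = (F_max+F_min)/2 = 300 N
τ_a = K_W·8F_aD/(πd³) = 1.1377 × 271.68 = 309.08 MPa
τ_m = K_s·8F_mD/(πd³) = 1.0477 × 476.63 = 499.35 MPa
Soderberg: 1/n_f = τ_a/S_se + τ_m/S_sy = 309.08/472 + 499.35/688 = 0.65484 + 0.72580 = 1.3806
n_f = 1/1.3806 = 0.7243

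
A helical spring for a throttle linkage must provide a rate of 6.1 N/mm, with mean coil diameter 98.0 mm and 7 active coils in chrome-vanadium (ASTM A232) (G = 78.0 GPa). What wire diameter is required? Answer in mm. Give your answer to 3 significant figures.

d = (8D³N_a·k / G)^(1/4) = (8·98.0³·7·6.1 / (78.0×10³))^0.25
  = (4121.9)^0.25 = 8.0126 mm

8.01 mm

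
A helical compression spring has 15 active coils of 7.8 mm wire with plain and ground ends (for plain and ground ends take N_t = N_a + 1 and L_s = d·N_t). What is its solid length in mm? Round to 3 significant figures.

plain and ground ends: N_t = N_a + 1 = 15 + 1 = 16
L_s = d·N_t = 7.8 × 16 = 124.8 mm

125 mm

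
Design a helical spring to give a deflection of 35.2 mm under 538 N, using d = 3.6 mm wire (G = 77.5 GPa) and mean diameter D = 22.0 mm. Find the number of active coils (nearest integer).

Required rate k = F/δ = 538/35.2 = 15.284 N/mm
N_a = Gd⁴/(8D³k) = (77.5×10³ × 3.6⁴)/(8 × 22.0³ × 15.284)
    = 1.3017e+07 / 1.30196e+06 = 9.998 → 10 coils

10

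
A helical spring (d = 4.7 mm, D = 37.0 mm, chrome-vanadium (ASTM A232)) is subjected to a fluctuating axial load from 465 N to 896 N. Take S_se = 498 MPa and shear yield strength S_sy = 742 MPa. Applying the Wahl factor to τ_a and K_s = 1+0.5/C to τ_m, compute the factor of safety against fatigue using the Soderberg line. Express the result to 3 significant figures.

0.740

C = D/d = 37.0/4.7 = 7.8723; K_W = (4C−1)/(4C−4)+0.615/C = 1.1873; K_s = 1+0.5/C = 1.0635
F_a = (F_max−F_min)/2 = 215.5 N; F_m = (F_max+F_min)/2 = 680.5 N
τ_a = K_W·8F_aD/(πd³) = 1.1873 × 195.57 = 232.19 MPa
τ_m = K_s·8F_mD/(πd³) = 1.0635 × 617.56 = 656.78 MPa
Soderberg: 1/n_f = τ_a/S_se + τ_m/S_sy = 232.19/498 + 656.78/742 = 0.46624 + 0.88515 = 1.3514
n_f = 1/1.3514 = 0.74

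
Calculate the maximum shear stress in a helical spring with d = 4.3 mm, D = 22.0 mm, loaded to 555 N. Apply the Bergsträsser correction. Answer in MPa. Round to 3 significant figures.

503 MPa

Spring index C = D/d = 22.0/4.3 = 5.1163
K_B = (4C+2)/(4C−3) = 22.465/17.465 = 1.2863
τ₀ = 8FD/(πd³) = 8·555·22.0/(π·4.3³) = 97680/249.78 = 391.07 MPa
τ_max = K·τ₀ = 1.2863 × 391.07 = 503.02 MPa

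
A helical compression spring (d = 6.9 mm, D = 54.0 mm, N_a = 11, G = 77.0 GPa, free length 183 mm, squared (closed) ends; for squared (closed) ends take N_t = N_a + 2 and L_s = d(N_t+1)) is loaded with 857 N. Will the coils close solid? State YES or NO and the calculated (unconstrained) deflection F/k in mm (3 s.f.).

k = Gd⁴/(8D³N_a) = (77.0×10³)(6.9⁴)/(8·54.0³·11) = 12.596 N/mm
N_t = 13; L_s = 6.9·14 = 96.6 mm; δ_solid = L₀ − L_s = 183 − 96.6 = 86.4 mm
δ = F/k = 857/12.596 = 68.039 mm
δ < δ_solid → spring does not go solid

NO, δ = 68.0 mm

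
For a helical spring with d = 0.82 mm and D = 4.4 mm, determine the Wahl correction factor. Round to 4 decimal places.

1.2864

C = D/d = 4.4/0.82 = 5.3659
K_W = (4C−1)/(4C−4) + 0.615/C = 20.463/17.463 + 0.1146 = 1.2864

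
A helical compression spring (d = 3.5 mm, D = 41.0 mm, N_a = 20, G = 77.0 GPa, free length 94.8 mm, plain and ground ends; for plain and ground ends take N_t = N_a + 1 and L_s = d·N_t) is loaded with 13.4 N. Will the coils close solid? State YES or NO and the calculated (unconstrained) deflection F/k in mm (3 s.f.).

NO, δ = 12.8 mm

k = Gd⁴/(8D³N_a) = (77.0×10³)(3.5⁴)/(8·41.0³·20) = 1.0478 N/mm
N_t = 21; L_s = 3.5·21 = 73.5 mm; δ_solid = L₀ − L_s = 94.8 − 73.5 = 21.3 mm
δ = F/k = 13.4/1.0478 = 12.788 mm
δ < δ_solid → spring does not go solid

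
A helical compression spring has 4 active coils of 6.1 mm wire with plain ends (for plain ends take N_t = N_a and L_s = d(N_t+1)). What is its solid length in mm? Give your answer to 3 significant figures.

30.5 mm

plain ends: N_t = N_a = 4
L_s = d·(N_t+1) = 6.1 × 5 = 30.5 mm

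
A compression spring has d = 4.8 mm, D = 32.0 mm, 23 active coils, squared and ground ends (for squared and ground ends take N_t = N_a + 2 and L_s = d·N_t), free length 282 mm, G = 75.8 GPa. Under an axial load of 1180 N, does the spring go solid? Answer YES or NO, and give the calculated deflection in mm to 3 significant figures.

YES, δ = 177 mm

k = Gd⁴/(8D³N_a) = (75.8×10³)(4.8⁴)/(8·32.0³·23) = 6.6737 N/mm
N_t = 25; L_s = 4.8·25 = 120 mm; δ_solid = L₀ − L_s = 282 − 120 = 162 mm
δ = F/k = 1180/6.6737 = 176.81 mm
δ ≥ δ_solid → spring goes solid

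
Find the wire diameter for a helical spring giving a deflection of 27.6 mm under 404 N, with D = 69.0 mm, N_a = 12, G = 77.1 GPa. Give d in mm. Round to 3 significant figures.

8.80 mm

Required rate k = F/δ = 404/27.6 = 14.638 N/mm
d = (8D³N_a·k / G)^(1/4) = (8·69.0³·12·14.638 / (77.1×10³))^0.25
  = (5987.4)^0.25 = 8.7965 mm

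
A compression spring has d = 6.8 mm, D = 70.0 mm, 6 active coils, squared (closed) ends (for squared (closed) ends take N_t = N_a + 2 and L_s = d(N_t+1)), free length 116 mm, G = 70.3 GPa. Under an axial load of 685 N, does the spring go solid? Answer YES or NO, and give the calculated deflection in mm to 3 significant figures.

YES, δ = 75.0 mm

k = Gd⁴/(8D³N_a) = (70.3×10³)(6.8⁴)/(8·70.0³·6) = 9.1297 N/mm
N_t = 8; L_s = 6.8·9 = 61.2 mm; δ_solid = L₀ − L_s = 116 − 61.2 = 54.8 mm
δ = F/k = 685/9.1297 = 75.03 mm
δ ≥ δ_solid → spring goes solid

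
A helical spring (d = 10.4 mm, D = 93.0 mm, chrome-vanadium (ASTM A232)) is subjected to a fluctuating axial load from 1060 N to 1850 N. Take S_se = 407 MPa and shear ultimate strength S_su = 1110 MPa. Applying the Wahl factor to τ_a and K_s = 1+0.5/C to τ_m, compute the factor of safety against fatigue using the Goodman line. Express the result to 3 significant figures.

1.89

C = D/d = 93.0/10.4 = 8.9423; K_W = (4C−1)/(4C−4)+0.615/C = 1.1632; K_s = 1+0.5/C = 1.0559
F_a = (F_max−F_min)/2 = 395 N; F_m = (F_max+F_min)/2 = 1455 N
τ_a = K_W·8F_aD/(πd³) = 1.1632 × 83.161 = 96.733 MPa
τ_m = K_s·8F_mD/(πd³) = 1.0559 × 306.33 = 323.46 MPa
Goodman: 1/n_f = τ_a/S_se + τ_m/S_su = 96.733/407 + 323.46/1110 = 0.23767 + 0.29140 = 0.52908
n_f = 1/0.52908 = 1.89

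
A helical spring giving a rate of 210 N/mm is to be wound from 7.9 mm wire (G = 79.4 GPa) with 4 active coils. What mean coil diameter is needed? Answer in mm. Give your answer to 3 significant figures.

D = (Gd⁴/(8N_a·k))^(1/3) = (79.4×10³·7.9⁴/(8·4·210))^(1/3)
  = (46021.4)^(1/3) = 35.8360 mm

35.8 mm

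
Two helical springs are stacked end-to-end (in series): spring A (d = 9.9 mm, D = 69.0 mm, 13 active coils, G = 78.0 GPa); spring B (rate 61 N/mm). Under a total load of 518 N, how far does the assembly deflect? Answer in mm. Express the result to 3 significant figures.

k_A = Gd⁴/(8D³N_a) = (78.0×10³)(9.9⁴)/(8·69.0³·13) = 21.931 N/mm
Series: 1/k_eq = 1/21.931 + 1/61 = 0.061991; k_eq = 16.131 N/mm
δ = F/k_eq = 518/16.131 = 32.112 mm

32.1 mm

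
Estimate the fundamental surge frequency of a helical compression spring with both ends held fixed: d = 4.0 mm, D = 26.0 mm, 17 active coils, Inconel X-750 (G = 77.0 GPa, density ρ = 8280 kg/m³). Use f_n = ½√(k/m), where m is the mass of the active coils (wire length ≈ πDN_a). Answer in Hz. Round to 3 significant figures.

k = Gd⁴/(8D³N_a) = (77.0×10³)(4.0⁴)/(8·26.0³·17) = 8.2465 N/mm = 8246.5 N/m
Wire length L = πDN_a = π·26.0·17 = 1388.6 mm
m = ρ·(πd²/4)·L = 8280 × 12.566×10⁻⁶ m² × 1.3886 m = 0.14448 kg
f_n = ½√(k/m) = 0.5·√(8246.5/0.14448) = 0.5·√(57077) = 119.45 Hz

119 Hz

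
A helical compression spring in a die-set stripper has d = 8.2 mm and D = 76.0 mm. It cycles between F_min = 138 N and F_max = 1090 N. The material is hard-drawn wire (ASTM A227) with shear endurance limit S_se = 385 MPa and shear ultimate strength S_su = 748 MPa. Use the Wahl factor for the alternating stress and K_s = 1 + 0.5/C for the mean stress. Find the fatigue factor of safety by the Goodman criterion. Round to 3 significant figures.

C = D/d = 76.0/8.2 = 9.2683; K_W = (4C−1)/(4C−4)+0.615/C = 1.1571; K_s = 1+0.5/C = 1.0539
F_a = (F_max−F_min)/2 = 476 N; F_m = (F_max+F_min)/2 = 614 N
τ_a = K_W·8F_aD/(πd³) = 1.1571 × 167.08 = 193.32 MPa
τ_m = K_s·8F_mD/(πd³) = 1.0539 × 215.52 = 227.14 MPa
Goodman: 1/n_f = τ_a/S_se + τ_m/S_su = 193.32/385 + 227.14/748 = 0.50213 + 0.30367 = 0.8058
n_f = 1/0.8058 = 1.241

1.24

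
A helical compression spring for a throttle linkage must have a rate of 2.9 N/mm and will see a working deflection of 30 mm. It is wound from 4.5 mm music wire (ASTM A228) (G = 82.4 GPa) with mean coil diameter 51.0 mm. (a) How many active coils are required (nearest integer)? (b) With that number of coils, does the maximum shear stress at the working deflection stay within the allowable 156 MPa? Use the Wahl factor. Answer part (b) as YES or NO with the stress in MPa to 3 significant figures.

(a) 11 coils; (b) YES, τ_max = 139 MPa

N_a = Gd⁴/(8D³k) = (82.4×10³)(4.5⁴)/(8·51.0³·2.9) = 10.98 → N_a = 11
Actual rate k = Gd⁴/(8D³·11) = 2.8946 N/mm
Working load F = kδ = 2.8946·30 = 86.837 N
C = 51.0/4.5 = 11.3333; K_W = (4C−1)/(4C−4)+0.615/C = 1.1268
τ_max = K_W·8FD/(πd³) = 1.1268·123.76 = 139.46 MPa
τ_max ≤ 156 MPa → acceptable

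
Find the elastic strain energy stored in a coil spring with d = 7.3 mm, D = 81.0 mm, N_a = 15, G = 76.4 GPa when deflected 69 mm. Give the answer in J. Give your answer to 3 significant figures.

k = Gd⁴/(8D³N_a) = (76.4×10³)(7.3⁴)/(8·81.0³·15) = 3.4021 N/mm
U = ½kδ² = 0.5 × 3.4021 × 69² = 8098.7 N·mm = 8.0987 J

8.10 J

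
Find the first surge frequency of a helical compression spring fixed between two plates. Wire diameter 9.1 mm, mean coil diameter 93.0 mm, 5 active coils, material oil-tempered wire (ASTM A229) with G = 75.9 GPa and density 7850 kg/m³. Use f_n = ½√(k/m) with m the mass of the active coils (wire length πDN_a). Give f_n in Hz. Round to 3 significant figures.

73.6 Hz

k = Gd⁴/(8D³N_a) = (75.9×10³)(9.1⁴)/(8·93.0³·5) = 16.177 N/mm = 16177 N/m
Wire length L = πDN_a = π·93.0·5 = 1460.8 mm
m = ρ·(πd²/4)·L = 7850 × 65.039×10⁻⁶ m² × 1.4608 m = 0.74584 kg
f_n = ½√(k/m) = 0.5·√(16177/0.74584) = 0.5·√(21690) = 73.637 Hz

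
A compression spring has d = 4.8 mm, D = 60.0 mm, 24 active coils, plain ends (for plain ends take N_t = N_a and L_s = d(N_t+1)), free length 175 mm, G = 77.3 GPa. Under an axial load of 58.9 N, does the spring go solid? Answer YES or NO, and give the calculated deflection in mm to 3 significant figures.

k = Gd⁴/(8D³N_a) = (77.3×10³)(4.8⁴)/(8·60.0³·24) = 0.98944 N/mm
N_t = 24; L_s = 4.8·25 = 120 mm; δ_solid = L₀ − L_s = 175 − 120 = 55 mm
δ = F/k = 58.9/0.98944 = 59.529 mm
δ ≥ δ_solid → spring goes solid

YES, δ = 59.5 mm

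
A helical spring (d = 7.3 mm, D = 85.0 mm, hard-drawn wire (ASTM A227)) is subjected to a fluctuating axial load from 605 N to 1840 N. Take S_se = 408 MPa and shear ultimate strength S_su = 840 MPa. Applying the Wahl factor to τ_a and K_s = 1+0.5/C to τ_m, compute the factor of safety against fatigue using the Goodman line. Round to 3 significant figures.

C = D/d = 85.0/7.3 = 11.6438; K_W = (4C−1)/(4C−4)+0.615/C = 1.1233; K_s = 1+0.5/C = 1.0429
F_a = (F_max−F_min)/2 = 617.5 N; F_m = (F_max+F_min)/2 = 1222.5 N
τ_a = K_W·8F_aD/(πd³) = 1.1233 × 343.58 = 385.94 MPa
τ_m = K_s·8F_mD/(πd³) = 1.0429 × 680.2 = 709.41 MPa
Goodman: 1/n_f = τ_a/S_se + τ_m/S_su = 385.94/408 + 709.41/840 = 0.94592 + 0.84454 = 1.7905
n_f = 1/1.7905 = 0.5585

0.559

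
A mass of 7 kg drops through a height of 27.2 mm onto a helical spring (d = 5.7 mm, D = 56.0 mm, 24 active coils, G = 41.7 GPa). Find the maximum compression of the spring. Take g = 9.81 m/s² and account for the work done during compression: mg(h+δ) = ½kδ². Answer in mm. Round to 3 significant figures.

128 mm

k = Gd⁴/(8D³N_a) = (41.7×10³)(5.7⁴)/(8·56.0³·24) = 1.3055 N/mm
W = mg = 7 × 9.81 = 68.67 N
½kδ² − Wδ − Wh = 0 → δ = (W + √(W² + 2kWh))/k
δ = (68.67 + √(4715.6 + 4876.81))/1.3055 = (68.67 + 97.941)/1.3055 = 127.62 mm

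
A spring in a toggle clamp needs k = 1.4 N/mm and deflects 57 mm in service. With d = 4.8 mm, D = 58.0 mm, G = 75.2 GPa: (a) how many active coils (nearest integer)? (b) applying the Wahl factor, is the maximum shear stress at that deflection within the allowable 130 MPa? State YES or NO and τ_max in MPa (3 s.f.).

N_a = Gd⁴/(8D³k) = (75.2×10³)(4.8⁴)/(8·58.0³·1.4) = 18.27 → N_a = 18
Actual rate k = Gd⁴/(8D³·18) = 1.4208 N/mm
Working load F = kδ = 1.4208·57 = 80.986 N
C = 58.0/4.8 = 12.0833; K_W = (4C−1)/(4C−4)+0.615/C = 1.1186
τ_max = K_W·8FD/(πd³) = 1.1186·108.16 = 120.98 MPa
τ_max ≤ 130 MPa → acceptable

(a) 18 coils; (b) YES, τ_max = 121 MPa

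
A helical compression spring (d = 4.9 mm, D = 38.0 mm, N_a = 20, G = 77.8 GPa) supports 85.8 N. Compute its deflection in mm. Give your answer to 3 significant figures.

16.8 mm

k = Gd⁴/(8D³N_a) = (77.8×10³)(4.9⁴)/(8·38.0³·20) = 5.1085 N/mm
δ = F/k = 85.8 / 5.1085 = 16.796 mm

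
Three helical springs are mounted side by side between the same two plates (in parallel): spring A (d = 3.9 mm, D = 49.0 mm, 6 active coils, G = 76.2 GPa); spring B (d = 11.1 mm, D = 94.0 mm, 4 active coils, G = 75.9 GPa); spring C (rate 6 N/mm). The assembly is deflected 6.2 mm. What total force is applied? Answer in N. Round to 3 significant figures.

k_A = Gd⁴/(8D³N_a) = (76.2×10³)(3.9⁴)/(8·49.0³·6) = 3.1216 N/mm
k_B = Gd⁴/(8D³N_a) = (75.9×10³)(11.1⁴)/(8·94.0³·4) = 43.351 N/mm
Parallel: k_eq = 3.1216 + 43.351 + 6 = 52.473 N/mm
F = k_eq·δ = 52.473·6.2 = 325.33 N

325 N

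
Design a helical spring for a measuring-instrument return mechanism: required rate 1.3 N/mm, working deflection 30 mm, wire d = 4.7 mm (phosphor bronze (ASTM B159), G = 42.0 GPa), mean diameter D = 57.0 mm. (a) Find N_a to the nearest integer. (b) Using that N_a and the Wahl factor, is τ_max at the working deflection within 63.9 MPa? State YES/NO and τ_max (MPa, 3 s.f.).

N_a = Gd⁴/(8D³k) = (42.0×10³)(4.7⁴)/(8·57.0³·1.3) = 10.64 → N_a = 11
Actual rate k = Gd⁴/(8D³·11) = 1.2576 N/mm
Working load F = kδ = 1.2576·30 = 37.727 N
C = 57.0/4.7 = 12.1277; K_W = (4C−1)/(4C−4)+0.615/C = 1.1181
τ_max = K_W·8FD/(πd³) = 1.1181·52.744 = 58.974 MPa
τ_max ≤ 63.9 MPa → acceptable

(a) 11 coils; (b) YES, τ_max = 59.0 MPa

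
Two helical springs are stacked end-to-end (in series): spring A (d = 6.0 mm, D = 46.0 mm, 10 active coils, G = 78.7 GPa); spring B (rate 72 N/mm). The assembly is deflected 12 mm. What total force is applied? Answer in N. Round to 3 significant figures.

k_A = Gd⁴/(8D³N_a) = (78.7×10³)(6.0⁴)/(8·46.0³·10) = 13.098 N/mm
Series: 1/k_eq = 1/13.098 + 1/72 = 0.090234; k_eq = 11.082 N/mm
F = k_eq·δ = 11.082·12 = 132.99 N

133 N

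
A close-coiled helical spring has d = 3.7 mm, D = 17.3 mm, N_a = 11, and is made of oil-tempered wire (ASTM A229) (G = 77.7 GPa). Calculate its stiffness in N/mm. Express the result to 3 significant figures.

k = Gd⁴/(8D³N_a) = (77.7×10³ × 3.7⁴) / (8 × 17.3³ × 11)
  = 1.45622e+07 / 455639 = 31.96 N/mm

32.0 N/mm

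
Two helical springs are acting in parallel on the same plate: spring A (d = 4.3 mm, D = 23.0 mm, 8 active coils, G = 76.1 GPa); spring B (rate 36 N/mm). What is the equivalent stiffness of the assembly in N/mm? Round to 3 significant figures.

69.4 N/mm

k_A = Gd⁴/(8D³N_a) = (76.1×10³)(4.3⁴)/(8·23.0³·8) = 33.411 N/mm
Parallel: k_eq = 33.411 + 36 = 69.411 N/mm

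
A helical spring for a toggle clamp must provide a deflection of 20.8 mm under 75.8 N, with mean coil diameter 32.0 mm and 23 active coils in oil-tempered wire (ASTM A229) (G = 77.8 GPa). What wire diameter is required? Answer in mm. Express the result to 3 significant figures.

Required rate k = F/δ = 75.8/20.8 = 3.6442 N/mm
d = (8D³N_a·k / G)^(1/4) = (8·32.0³·23·3.6442 / (77.8×10³))^0.25
  = (282.42)^0.25 = 4.0994 mm

4.10 mm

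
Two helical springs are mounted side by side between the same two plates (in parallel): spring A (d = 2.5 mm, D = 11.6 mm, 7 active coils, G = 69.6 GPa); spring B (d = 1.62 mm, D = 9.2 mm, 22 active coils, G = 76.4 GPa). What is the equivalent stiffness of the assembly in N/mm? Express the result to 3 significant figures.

34.9 N/mm

k_A = Gd⁴/(8D³N_a) = (69.6×10³)(2.5⁴)/(8·11.6³·7) = 31.103 N/mm
k_B = Gd⁴/(8D³N_a) = (76.4×10³)(1.62⁴)/(8·9.2³·22) = 3.8395 N/mm
Parallel: k_eq = 31.103 + 3.8395 = 34.943 N/mm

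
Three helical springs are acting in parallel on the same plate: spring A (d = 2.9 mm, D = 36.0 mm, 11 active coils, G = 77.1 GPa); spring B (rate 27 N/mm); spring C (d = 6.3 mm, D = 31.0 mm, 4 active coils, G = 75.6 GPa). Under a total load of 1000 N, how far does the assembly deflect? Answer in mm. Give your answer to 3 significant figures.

6.53 mm

k_A = Gd⁴/(8D³N_a) = (77.1×10³)(2.9⁴)/(8·36.0³·11) = 1.3282 N/mm
k_C = Gd⁴/(8D³N_a) = (75.6×10³)(6.3⁴)/(8·31.0³·4) = 124.92 N/mm
Parallel: k_eq = 1.3282 + 27 + 124.92 = 153.25 N/mm
δ = F/k_eq = 1000/153.25 = 6.5252 mm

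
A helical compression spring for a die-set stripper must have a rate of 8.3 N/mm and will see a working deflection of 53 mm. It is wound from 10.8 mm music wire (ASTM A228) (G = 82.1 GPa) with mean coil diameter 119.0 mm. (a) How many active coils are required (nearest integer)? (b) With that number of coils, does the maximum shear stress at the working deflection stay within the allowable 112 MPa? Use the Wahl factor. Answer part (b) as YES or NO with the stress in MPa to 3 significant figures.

N_a = Gd⁴/(8D³k) = (82.1×10³)(10.8⁴)/(8·119.0³·8.3) = 9.982 → N_a = 10
Actual rate k = Gd⁴/(8D³·10) = 8.2853 N/mm
Working load F = kδ = 8.2853·53 = 439.12 N
C = 119.0/10.8 = 11.0185; K_W = (4C−1)/(4C−4)+0.615/C = 1.1307
τ_max = K_W·8FD/(πd³) = 1.1307·105.63 = 119.44 MPa
τ_max > 112 MPa → exceeds allowable

(a) 10 coils; (b) NO, τ_max = 119 MPa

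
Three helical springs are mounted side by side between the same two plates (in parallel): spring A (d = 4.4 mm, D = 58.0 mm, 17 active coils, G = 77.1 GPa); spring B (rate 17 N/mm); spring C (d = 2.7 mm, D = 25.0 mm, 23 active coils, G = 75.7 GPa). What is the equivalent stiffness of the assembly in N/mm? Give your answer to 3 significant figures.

k_A = Gd⁴/(8D³N_a) = (77.1×10³)(4.4⁴)/(8·58.0³·17) = 1.089 N/mm
k_C = Gd⁴/(8D³N_a) = (75.7×10³)(2.7⁴)/(8·25.0³·23) = 1.3993 N/mm
Parallel: k_eq = 1.089 + 17 + 1.3993 = 19.488 N/mm

19.5 N/mm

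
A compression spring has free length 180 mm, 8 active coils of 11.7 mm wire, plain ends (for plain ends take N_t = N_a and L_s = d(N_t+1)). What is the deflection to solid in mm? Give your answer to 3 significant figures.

N_t = 8; L_s = 11.7·9 = 105.3 mm
δ_solid = L₀ − L_s = 180 − 105.3 = 74.7 mm

74.7 mm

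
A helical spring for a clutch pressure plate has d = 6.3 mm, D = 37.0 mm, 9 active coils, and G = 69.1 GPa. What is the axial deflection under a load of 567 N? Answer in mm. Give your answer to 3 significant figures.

19.0 mm

k = Gd⁴/(8D³N_a) = (69.1×10³)(6.3⁴)/(8·37.0³·9) = 29.847 N/mm
δ = F/k = 567 / 29.847 = 18.997 mm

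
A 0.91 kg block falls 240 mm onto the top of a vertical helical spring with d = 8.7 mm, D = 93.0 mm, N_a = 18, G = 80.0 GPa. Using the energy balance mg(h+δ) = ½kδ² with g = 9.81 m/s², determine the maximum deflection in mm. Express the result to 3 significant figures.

k = Gd⁴/(8D³N_a) = (80.0×10³)(8.7⁴)/(8·93.0³·18) = 3.9569 N/mm
W = mg = 0.91 × 9.81 = 8.9271 N
½kδ² − Wδ − Wh = 0 → δ = (W + √(W² + 2kWh))/k
δ = (8.9271 + √(79.693 + 16955.4))/3.9569 = (8.9271 + 130.52)/3.9569 = 35.241 mm

35.2 mm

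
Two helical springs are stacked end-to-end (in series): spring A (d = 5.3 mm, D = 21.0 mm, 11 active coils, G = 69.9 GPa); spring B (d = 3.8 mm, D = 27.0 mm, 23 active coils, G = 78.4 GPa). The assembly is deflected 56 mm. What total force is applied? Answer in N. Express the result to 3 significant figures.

k_A = Gd⁴/(8D³N_a) = (69.9×10³)(5.3⁴)/(8·21.0³·11) = 67.677 N/mm
k_B = Gd⁴/(8D³N_a) = (78.4×10³)(3.8⁴)/(8·27.0³·23) = 4.5138 N/mm
Series: 1/k_eq = 1/67.677 + 1/4.5138 = 0.23632; k_eq = 4.2316 N/mm
F = k_eq·δ = 4.2316·56 = 236.97 N

237 N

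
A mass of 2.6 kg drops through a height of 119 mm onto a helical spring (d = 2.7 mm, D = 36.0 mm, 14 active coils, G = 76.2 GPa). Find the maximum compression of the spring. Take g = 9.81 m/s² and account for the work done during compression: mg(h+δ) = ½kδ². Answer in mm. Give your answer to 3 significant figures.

127 mm

k = Gd⁴/(8D³N_a) = (76.2×10³)(2.7⁴)/(8·36.0³·14) = 0.77497 N/mm
W = mg = 2.6 × 9.81 = 25.506 N
½kδ² − Wδ − Wh = 0 → δ = (W + √(W² + 2kWh))/k
δ = (25.506 + √(650.56 + 4704.4))/0.77497 = (25.506 + 73.178)/0.77497 = 127.34 mm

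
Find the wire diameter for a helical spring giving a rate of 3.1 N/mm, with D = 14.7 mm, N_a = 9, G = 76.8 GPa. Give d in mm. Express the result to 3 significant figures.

d = (8D³N_a·k / G)^(1/4) = (8·14.7³·9·3.1 / (76.8×10³))^0.25
  = (9.2318)^0.25 = 1.7431 mm

1.74 mm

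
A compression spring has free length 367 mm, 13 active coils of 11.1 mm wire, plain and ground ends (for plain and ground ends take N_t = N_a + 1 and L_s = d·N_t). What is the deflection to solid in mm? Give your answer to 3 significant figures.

N_t = 14; L_s = 11.1·14 = 155.4 mm
δ_solid = L₀ − L_s = 367 − 155.4 = 211.6 mm

212 mm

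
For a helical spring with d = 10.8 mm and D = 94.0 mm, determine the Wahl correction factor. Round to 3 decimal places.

C = D/d = 94.0/10.8 = 8.7037
K_W = (4C−1)/(4C−4) + 0.615/C = 33.815/30.815 + 0.0707 = 1.1680

1.168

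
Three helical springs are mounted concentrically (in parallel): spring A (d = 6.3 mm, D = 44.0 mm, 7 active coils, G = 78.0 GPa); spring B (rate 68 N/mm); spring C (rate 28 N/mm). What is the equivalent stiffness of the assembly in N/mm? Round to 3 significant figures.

k_A = Gd⁴/(8D³N_a) = (78.0×10³)(6.3⁴)/(8·44.0³·7) = 25.758 N/mm
Parallel: k_eq = 25.758 + 68 + 28 = 121.76 N/mm

122 N/mm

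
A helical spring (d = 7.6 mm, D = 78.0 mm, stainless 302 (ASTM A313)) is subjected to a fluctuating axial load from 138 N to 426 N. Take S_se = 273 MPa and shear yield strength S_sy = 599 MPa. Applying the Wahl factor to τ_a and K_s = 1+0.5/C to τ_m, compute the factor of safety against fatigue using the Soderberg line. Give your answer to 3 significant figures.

C = D/d = 78.0/7.6 = 10.2632; K_W = (4C−1)/(4C−4)+0.615/C = 1.1409; K_s = 1+0.5/C = 1.0487
F_a = (F_max−F_min)/2 = 144 N; F_m = (F_max+F_min)/2 = 282 N
τ_a = K_W·8F_aD/(πd³) = 1.1409 × 65.156 = 74.336 MPa
τ_m = K_s·8F_mD/(πd³) = 1.0487 × 127.6 = 133.81 MPa
Soderberg: 1/n_f = τ_a/S_se + τ_m/S_sy = 74.336/273 + 133.81/599 = 0.27229 + 0.22340 = 0.49569
n_f = 1/0.49569 = 2.017

2.02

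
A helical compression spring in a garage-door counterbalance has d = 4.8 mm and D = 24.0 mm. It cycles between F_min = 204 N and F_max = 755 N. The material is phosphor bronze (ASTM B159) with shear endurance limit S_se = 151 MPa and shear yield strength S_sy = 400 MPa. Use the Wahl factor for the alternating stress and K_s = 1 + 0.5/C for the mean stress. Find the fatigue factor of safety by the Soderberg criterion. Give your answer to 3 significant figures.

C = D/d = 24.0/4.8 = 5.0000; K_W = (4C−1)/(4C−4)+0.615/C = 1.3105; K_s = 1+0.5/C = 1.1000
F_a = (F_max−F_min)/2 = 275.5 N; F_m = (F_max+F_min)/2 = 479.5 N
τ_a = K_W·8F_aD/(πd³) = 1.3105 × 152.25 = 199.52 MPa
τ_m = K_s·8F_mD/(πd³) = 1.1000 × 264.98 = 291.48 MPa
Soderberg: 1/n_f = τ_a/S_se + τ_m/S_sy = 199.52/151 + 291.48/400 = 1.32132 + 0.72870 = 2.05
n_f = 1/2.05 = 0.4878

0.488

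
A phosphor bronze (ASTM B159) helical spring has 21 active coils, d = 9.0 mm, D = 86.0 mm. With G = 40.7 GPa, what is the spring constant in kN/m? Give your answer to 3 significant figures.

2.50 kN/m

k = Gd⁴/(8D³N_a) = (40.7×10³ × 9.0⁴) / (8 × 86.0³ × 21)
  = 2.67033e+08 / 1.06857e+08 = 2.499 N/mm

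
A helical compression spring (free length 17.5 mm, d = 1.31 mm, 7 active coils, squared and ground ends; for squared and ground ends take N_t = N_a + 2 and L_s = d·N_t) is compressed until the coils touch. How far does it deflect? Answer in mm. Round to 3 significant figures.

5.71 mm

N_t = 9; L_s = 1.31·9 = 11.79 mm
δ_solid = L₀ − L_s = 17.5 − 11.79 = 5.71 mm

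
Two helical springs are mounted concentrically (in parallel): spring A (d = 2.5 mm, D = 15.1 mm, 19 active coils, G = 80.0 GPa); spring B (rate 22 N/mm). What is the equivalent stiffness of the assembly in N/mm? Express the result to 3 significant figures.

28.0 N/mm

k_A = Gd⁴/(8D³N_a) = (80.0×10³)(2.5⁴)/(8·15.1³·19) = 5.9714 N/mm
Parallel: k_eq = 5.9714 + 22 = 27.971 N/mm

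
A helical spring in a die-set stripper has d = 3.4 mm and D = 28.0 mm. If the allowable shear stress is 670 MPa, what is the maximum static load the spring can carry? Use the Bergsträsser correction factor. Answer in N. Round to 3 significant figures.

316 N

C = D/d = 28.0/3.4 = 8.2353
K_B = (4C+2)/(4C−3) = 34.941/29.941 = 1.1670
τ_max = K·8FD/(πd³) → F_max = τ_allow·πd³/(8DK)
F_max = 670·π·3.4³/(8·28.0·1.1670) = 82730/261.41 = 316.48 N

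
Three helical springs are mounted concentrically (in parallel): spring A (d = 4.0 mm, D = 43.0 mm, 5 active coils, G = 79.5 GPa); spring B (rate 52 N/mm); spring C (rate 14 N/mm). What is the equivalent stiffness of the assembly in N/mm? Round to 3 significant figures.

k_A = Gd⁴/(8D³N_a) = (79.5×10³)(4.0⁴)/(8·43.0³·5) = 6.3994 N/mm
Parallel: k_eq = 6.3994 + 52 + 14 = 72.399 N/mm

72.4 N/mm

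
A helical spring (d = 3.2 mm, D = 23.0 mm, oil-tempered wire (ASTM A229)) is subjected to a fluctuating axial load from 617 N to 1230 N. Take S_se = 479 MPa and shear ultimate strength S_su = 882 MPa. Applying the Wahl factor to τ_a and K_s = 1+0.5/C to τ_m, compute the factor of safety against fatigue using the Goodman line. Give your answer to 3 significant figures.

C = D/d = 23.0/3.2 = 7.1875; K_W = (4C−1)/(4C−4)+0.615/C = 1.2068; K_s = 1+0.5/C = 1.0696
F_a = (F_max−F_min)/2 = 306.5 N; F_m = (F_max+F_min)/2 = 923.5 N
τ_a = K_W·8F_aD/(πd³) = 1.2068 × 547.83 = 661.11 MPa
τ_m = K_s·8F_mD/(πd³) = 1.0696 × 1650.6 = 1765.5 MPa
Goodman: 1/n_f = τ_a/S_se + τ_m/S_su = 661.11/479 + 1765.5/882 = 1.38019 + 2.00168 = 3.3819
n_f = 1/3.3819 = 0.2957

0.296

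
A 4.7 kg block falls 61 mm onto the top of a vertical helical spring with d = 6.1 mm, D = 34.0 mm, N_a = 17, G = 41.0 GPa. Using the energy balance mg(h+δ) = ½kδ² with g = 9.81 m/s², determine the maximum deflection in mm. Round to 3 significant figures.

27.8 mm

k = Gd⁴/(8D³N_a) = (41.0×10³)(6.1⁴)/(8·34.0³·17) = 10.62 N/mm
W = mg = 4.7 × 9.81 = 46.107 N
½kδ² − Wδ − Wh = 0 → δ = (W + √(W² + 2kWh))/k
δ = (46.107 + √(2125.9 + 59738.5))/10.62 = (46.107 + 248.73)/10.62 = 27.762 mm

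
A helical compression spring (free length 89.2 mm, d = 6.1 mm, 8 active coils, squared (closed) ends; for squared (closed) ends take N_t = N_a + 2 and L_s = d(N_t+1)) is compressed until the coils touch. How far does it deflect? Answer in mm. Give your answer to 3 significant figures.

N_t = 10; L_s = 6.1·11 = 67.1 mm
δ_solid = L₀ − L_s = 89.2 − 67.1 = 22.1 mm

22.1 mm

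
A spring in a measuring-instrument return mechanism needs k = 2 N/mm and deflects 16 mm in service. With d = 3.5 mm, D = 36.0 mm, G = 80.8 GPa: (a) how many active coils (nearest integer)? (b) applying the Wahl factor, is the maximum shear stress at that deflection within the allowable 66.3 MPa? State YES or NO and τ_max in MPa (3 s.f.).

(a) 16 coils; (b) NO, τ_max = 79.2 MPa

N_a = Gd⁴/(8D³k) = (80.8×10³)(3.5⁴)/(8·36.0³·2) = 16.24 → N_a = 16
Actual rate k = Gd⁴/(8D³·16) = 2.0303 N/mm
Working load F = kδ = 2.0303·16 = 32.485 N
C = 36.0/3.5 = 10.2857; K_W = (4C−1)/(4C−4)+0.615/C = 1.1406
τ_max = K_W·8FD/(πd³) = 1.1406·69.458 = 79.221 MPa
τ_max > 66.3 MPa → exceeds allowable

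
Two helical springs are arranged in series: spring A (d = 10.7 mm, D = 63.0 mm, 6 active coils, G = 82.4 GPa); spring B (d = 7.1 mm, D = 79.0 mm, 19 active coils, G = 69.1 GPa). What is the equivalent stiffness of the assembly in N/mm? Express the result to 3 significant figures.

k_A = Gd⁴/(8D³N_a) = (82.4×10³)(10.7⁴)/(8·63.0³·6) = 89.991 N/mm
k_B = Gd⁴/(8D³N_a) = (69.1×10³)(7.1⁴)/(8·79.0³·19) = 2.3431 N/mm
Series: 1/k_eq = 1/89.991 + 1/2.3431 = 0.4379; k_eq = 2.2836 N/mm

2.28 N/mm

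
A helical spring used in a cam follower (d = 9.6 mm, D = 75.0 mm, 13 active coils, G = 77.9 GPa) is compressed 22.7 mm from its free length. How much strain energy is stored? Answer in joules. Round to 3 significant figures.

3.89 J

k = Gd⁴/(8D³N_a) = (77.9×10³)(9.6⁴)/(8·75.0³·13) = 15.08 N/mm
U = ½kδ² = 0.5 × 15.08 × 22.7² = 3885.3 N·mm = 3.8853 J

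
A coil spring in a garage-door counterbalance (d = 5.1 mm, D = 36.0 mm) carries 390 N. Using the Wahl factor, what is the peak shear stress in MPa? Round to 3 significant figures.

326 MPa

Spring index C = D/d = 36.0/5.1 = 7.0588
K_W = (4C−1)/(4C−4) + 0.615/C = 27.235/24.235 + 0.0871 = 1.2109
τ₀ = 8FD/(πd³) = 8·390·36.0/(π·5.1³) = 112320/416.74 = 269.52 MPa
τ_max = K·τ₀ = 1.2109 × 269.52 = 326.37 MPa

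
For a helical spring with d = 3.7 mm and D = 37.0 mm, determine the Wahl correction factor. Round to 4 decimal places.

1.1448

C = D/d = 37.0/3.7 = 10.0000
K_W = (4C−1)/(4C−4) + 0.615/C = 39.000/36.000 + 0.0615 = 1.1448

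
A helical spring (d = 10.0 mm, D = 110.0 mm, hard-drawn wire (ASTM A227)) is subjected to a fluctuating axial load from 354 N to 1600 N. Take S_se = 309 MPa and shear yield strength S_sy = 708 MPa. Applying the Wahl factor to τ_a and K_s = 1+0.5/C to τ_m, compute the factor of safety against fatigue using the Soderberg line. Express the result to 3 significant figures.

0.959

C = D/d = 110.0/10.0 = 11.0000; K_W = (4C−1)/(4C−4)+0.615/C = 1.1309; K_s = 1+0.5/C = 1.0455
F_a = (F_max−F_min)/2 = 623 N; F_m = (F_max+F_min)/2 = 977 N
τ_a = K_W·8F_aD/(πd³) = 1.1309 × 174.51 = 197.36 MPa
τ_m = K_s·8F_mD/(πd³) = 1.0455 × 273.67 = 286.11 MPa
Soderberg: 1/n_f = τ_a/S_se + τ_m/S_sy = 197.36/309 + 286.11/708 = 0.63869 + 0.40411 = 1.0428
n_f = 1/1.0428 = 0.959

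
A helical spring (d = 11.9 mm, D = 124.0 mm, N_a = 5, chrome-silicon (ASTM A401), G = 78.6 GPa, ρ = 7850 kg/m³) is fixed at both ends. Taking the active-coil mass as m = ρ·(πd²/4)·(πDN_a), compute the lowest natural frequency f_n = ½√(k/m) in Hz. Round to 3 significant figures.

55.1 Hz

k = Gd⁴/(8D³N_a) = (78.6×10³)(11.9⁴)/(8·124.0³·5) = 20.667 N/mm = 20667 N/m
Wire length L = πDN_a = π·124.0·5 = 1947.8 mm
m = ρ·(πd²/4)·L = 7850 × 111.22×10⁻⁶ m² × 1.9478 m = 1.7006 kg
f_n = ½√(k/m) = 0.5·√(20667/1.7006) = 0.5·√(12153) = 55.121 Hz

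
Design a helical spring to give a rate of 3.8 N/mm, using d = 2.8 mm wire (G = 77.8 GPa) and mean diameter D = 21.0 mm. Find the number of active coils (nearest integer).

17

N_a = Gd⁴/(8D³k) = (77.8×10³ × 2.8⁴)/(8 × 21.0³ × 3.8)
    = 4.78202e+06 / 281534 = 16.99 → 17 coils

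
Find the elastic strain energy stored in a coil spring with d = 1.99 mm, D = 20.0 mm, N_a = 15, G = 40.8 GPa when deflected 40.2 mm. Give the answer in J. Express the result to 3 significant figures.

0.539 J

k = Gd⁴/(8D³N_a) = (40.8×10³)(1.99⁴)/(8·20.0³·15) = 0.6665 N/mm
U = ½kδ² = 0.5 × 0.6665 × 40.2² = 538.55 N·mm = 0.53855 J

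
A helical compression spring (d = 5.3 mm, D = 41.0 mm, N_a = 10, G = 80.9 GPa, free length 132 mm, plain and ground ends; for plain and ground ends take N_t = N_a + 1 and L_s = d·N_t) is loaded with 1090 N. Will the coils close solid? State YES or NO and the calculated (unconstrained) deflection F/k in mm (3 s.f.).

k = Gd⁴/(8D³N_a) = (80.9×10³)(5.3⁴)/(8·41.0³·10) = 11.577 N/mm
N_t = 11; L_s = 5.3·11 = 58.3 mm; δ_solid = L₀ − L_s = 132 − 58.3 = 73.7 mm
δ = F/k = 1090/11.577 = 94.149 mm
δ ≥ δ_solid → spring goes solid

YES, δ = 94.1 mm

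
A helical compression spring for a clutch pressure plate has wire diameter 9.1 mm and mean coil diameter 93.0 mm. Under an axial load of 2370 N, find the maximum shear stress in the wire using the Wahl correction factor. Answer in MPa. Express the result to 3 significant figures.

Spring index C = D/d = 93.0/9.1 = 10.2198
K_W = (4C−1)/(4C−4) + 0.615/C = 39.879/36.879 + 0.0602 = 1.1415
τ₀ = 8FD/(πd³) = 8·2370·93.0/(π·9.1³) = 1.76328e+06/2367.4 = 744.81 MPa
τ_max = K·τ₀ = 1.1415 × 744.81 = 850.22 MPa

850 MPa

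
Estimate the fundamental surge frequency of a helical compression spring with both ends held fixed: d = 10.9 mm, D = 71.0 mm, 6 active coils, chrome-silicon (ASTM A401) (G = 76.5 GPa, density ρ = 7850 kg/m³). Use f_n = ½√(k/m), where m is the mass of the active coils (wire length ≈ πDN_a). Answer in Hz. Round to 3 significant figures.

k = Gd⁴/(8D³N_a) = (76.5×10³)(10.9⁴)/(8·71.0³·6) = 62.857 N/mm = 62857 N/m
Wire length L = πDN_a = π·71.0·6 = 1338.3 mm
m = ρ·(πd²/4)·L = 7850 × 93.313×10⁻⁶ m² × 1.3383 m = 0.98033 kg
f_n = ½√(k/m) = 0.5·√(62857/0.98033) = 0.5·√(64118) = 126.61 Hz

127 Hz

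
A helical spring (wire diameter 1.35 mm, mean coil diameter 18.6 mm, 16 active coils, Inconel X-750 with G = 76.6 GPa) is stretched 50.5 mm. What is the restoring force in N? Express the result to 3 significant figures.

k = Gd⁴/(8D³N_a) = (76.6×10³)(1.35⁴)/(8·18.6³·16) = 0.3089 N/mm
F = k·δ = 0.3089 × 50.5 = 15.599 N

15.6 N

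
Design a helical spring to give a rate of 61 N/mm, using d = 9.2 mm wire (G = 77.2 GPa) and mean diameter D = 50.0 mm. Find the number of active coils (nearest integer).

9

N_a = Gd⁴/(8D³k) = (77.2×10³ × 9.2⁴)/(8 × 50.0³ × 61)
    = 5.53055e+08 / 6.1e+07 = 9.066 → 9 coils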